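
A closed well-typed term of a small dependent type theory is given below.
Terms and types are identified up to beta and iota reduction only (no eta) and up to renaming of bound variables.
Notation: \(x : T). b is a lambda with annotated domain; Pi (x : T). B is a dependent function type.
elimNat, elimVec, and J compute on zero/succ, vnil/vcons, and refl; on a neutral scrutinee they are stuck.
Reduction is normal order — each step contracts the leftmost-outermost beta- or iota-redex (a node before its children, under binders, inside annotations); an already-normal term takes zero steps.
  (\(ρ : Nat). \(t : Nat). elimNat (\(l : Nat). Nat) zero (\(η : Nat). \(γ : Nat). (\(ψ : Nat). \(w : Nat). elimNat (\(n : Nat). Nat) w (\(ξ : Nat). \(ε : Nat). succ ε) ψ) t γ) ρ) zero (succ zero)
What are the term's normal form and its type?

reduced normal form:
  zero
the term's type:
  Nat


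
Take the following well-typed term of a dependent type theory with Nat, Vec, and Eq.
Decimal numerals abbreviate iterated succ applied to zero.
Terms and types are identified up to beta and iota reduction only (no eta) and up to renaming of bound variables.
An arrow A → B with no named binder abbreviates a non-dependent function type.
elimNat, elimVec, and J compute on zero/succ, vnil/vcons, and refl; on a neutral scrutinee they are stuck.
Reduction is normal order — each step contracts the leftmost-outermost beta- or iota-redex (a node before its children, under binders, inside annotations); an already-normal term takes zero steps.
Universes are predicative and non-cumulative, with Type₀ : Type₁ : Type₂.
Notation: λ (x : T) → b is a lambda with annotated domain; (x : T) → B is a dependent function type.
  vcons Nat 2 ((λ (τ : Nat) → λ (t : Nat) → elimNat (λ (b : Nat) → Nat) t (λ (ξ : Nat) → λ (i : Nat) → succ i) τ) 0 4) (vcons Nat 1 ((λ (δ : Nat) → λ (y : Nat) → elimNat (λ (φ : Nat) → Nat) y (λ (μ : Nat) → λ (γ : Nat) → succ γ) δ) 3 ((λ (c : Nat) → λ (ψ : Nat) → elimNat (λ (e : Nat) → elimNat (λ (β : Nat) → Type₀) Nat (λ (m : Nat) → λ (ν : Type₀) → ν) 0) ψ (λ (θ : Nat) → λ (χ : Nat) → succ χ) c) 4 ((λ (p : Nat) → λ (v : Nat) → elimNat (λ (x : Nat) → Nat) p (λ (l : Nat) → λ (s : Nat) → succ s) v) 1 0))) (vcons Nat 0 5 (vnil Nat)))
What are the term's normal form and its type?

reduced normal form:
  vcons Nat 2 4 (vcons Nat 1 8 (vcons Nat 0 5 (vnil Nat)))
type:
  Vec Nat 3
observation: normalization takes exactly 33 steps under the normal-order strategy.


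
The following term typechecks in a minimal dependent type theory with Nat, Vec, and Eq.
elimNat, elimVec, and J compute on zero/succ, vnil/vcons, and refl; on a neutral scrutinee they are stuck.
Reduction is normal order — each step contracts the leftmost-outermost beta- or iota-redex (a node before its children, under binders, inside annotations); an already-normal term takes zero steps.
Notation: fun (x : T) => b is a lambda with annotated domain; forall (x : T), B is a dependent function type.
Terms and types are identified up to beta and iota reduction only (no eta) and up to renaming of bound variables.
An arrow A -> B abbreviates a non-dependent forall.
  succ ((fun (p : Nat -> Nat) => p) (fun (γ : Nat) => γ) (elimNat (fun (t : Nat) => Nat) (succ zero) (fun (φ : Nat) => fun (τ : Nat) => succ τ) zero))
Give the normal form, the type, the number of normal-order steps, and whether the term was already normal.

reduced normal form:
  succ (succ zero)
type:
  Nat
steps to reach normal form (normal order): 3
already normal: no
first redex: a beta-redex


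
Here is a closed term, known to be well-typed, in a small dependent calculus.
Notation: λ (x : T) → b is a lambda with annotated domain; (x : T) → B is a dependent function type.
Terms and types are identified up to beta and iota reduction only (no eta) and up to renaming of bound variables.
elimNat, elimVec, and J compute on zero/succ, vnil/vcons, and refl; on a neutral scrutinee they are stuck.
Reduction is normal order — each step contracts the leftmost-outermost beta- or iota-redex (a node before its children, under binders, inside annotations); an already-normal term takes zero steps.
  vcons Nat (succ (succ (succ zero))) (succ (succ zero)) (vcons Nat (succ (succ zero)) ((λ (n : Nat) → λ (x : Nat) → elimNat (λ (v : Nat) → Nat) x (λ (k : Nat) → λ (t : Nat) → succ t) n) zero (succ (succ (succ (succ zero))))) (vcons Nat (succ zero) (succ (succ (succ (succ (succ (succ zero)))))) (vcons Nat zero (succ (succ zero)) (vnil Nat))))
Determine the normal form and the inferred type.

resulting normal form:
  vcons Nat (succ (succ (succ zero))) (succ (succ zero)) (vcons Nat (succ (succ zero)) (succ (succ (succ (succ zero)))) (vcons Nat (succ zero) (succ (succ (succ (succ (succ (succ zero)))))) (vcons Nat zero (succ (succ zero)) (vnil Nat))))
type:
  Vec Nat (succ (succ (succ (succ zero))))
observation: reduction starts at a beta-redex, and 3 normal-order steps reach the normal form.


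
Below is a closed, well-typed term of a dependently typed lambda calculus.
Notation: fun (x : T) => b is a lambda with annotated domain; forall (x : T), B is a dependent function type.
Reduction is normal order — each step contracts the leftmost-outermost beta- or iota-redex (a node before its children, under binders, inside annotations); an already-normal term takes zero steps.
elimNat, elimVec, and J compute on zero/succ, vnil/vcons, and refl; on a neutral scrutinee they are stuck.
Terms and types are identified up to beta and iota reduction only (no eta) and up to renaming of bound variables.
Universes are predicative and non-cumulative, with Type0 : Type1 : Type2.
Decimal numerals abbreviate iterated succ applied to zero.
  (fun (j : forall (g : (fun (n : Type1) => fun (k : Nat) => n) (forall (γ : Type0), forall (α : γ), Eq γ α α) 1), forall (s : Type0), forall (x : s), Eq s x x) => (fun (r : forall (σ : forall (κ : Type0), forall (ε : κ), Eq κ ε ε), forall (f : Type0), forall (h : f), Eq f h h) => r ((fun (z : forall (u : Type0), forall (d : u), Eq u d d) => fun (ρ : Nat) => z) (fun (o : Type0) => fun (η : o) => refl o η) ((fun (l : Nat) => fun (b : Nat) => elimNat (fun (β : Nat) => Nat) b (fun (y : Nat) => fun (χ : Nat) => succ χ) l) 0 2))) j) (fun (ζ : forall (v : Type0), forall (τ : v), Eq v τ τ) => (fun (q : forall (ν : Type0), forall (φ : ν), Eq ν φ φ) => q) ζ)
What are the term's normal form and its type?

reduced normal form:
  fun (j : Type0) => fun (g : j) => refl j g
type:
  forall (j : Type0), forall (g : j), Eq j g g


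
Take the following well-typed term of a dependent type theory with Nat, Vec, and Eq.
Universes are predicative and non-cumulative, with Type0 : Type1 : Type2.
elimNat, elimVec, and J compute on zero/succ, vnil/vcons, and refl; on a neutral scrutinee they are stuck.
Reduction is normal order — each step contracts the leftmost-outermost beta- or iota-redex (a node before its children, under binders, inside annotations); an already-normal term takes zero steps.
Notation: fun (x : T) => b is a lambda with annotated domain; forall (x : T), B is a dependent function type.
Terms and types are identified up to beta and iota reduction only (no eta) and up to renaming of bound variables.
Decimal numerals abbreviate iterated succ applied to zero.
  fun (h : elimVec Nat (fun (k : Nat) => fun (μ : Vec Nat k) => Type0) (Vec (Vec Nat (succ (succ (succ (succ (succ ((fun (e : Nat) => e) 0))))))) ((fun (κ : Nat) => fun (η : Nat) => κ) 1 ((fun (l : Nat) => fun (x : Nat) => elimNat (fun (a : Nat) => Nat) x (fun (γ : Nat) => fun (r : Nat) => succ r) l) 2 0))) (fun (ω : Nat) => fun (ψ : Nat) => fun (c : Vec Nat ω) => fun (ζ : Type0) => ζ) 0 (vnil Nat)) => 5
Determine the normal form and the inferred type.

normal form:
  fun (h : Vec (Vec Nat 5) 1) => 5
the term's type:
  forall (h : Vec (Vec Nat 5) 1), Nat


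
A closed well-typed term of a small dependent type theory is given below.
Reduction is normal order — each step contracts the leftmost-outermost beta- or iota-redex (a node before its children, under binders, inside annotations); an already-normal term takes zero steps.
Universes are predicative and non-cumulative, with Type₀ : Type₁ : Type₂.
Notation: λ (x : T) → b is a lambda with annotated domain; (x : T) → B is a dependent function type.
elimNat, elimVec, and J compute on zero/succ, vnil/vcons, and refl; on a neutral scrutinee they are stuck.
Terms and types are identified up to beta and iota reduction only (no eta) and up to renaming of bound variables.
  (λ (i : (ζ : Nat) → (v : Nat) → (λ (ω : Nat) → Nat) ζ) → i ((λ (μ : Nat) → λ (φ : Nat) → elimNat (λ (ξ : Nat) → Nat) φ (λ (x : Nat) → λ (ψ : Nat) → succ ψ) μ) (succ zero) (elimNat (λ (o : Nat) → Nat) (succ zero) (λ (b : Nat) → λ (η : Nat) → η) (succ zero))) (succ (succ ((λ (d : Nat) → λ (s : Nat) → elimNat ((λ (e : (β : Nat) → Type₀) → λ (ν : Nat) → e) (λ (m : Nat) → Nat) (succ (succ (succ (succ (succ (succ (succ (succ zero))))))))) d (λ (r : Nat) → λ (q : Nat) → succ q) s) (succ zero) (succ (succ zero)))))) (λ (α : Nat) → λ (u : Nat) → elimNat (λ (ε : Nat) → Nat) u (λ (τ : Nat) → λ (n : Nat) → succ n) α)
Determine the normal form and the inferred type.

normal form:
  succ (succ (succ (succ (succ (succ (succ zero))))))
type:
  Nat
observation: the first redex contracted is a beta-redex; the normal form is reached in 29 normal-order steps.


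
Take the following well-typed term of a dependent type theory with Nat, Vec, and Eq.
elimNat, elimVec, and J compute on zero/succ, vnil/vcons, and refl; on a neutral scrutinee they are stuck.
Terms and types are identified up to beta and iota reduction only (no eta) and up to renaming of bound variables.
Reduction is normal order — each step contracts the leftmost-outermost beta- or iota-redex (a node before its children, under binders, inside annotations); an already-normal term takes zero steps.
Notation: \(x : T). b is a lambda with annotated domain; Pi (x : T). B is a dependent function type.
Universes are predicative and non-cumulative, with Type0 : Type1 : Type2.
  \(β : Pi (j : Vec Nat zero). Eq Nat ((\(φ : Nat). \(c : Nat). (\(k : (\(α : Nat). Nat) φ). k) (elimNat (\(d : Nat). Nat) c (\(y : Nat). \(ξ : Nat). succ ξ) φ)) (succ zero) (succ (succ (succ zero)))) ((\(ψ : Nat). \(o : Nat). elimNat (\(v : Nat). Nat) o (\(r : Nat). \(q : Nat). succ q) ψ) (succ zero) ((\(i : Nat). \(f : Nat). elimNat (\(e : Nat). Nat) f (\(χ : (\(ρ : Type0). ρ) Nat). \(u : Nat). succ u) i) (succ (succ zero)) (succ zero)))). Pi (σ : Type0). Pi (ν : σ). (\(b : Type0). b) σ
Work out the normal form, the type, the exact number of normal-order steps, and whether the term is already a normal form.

normal form:
  \(β : Pi (j : Vec Nat zero). Eq Nat (succ (succ (succ (succ zero)))) (succ (succ (succ (succ zero))))). Pi (φ : Type0). Pi (c : φ). φ
inferred type:
  Pi (β : Pi (j : Vec Nat zero). Eq Nat (succ (succ (succ (succ zero)))) (succ (succ (succ (succ zero))))). Type1
normal-order step count: 23
started in normal form: no
first redex: a beta-redex


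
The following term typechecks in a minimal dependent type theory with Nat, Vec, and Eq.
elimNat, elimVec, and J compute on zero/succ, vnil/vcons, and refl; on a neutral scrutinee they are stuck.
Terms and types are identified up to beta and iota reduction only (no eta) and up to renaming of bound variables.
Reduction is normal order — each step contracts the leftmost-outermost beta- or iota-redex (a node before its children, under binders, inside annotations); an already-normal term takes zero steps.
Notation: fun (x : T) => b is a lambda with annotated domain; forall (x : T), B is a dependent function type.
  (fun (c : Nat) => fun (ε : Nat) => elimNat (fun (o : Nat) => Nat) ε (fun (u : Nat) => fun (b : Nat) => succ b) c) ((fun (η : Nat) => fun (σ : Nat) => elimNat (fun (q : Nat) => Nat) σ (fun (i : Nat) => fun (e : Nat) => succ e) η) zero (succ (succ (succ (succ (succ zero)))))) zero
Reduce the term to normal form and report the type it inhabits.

resulting normal form:
  succ (succ (succ (succ (succ zero))))
inferred type:
  Nat


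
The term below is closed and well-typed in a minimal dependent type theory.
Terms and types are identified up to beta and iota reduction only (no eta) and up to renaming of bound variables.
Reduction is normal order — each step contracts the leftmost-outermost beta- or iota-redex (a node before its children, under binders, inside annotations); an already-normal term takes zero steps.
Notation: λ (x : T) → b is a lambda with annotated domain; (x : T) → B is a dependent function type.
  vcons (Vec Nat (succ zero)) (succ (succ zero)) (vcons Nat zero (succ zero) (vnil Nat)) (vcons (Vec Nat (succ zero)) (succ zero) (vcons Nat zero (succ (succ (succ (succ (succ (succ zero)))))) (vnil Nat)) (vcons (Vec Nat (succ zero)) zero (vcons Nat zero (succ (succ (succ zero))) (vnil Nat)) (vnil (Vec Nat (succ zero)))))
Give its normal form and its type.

reduced normal form:
  vcons (Vec Nat (succ zero)) (succ (succ zero)) (vcons Nat zero (succ zero) (vnil Nat)) (vcons (Vec Nat (succ zero)) (succ zero) (vcons Nat zero (succ (succ (succ (succ (succ (succ zero)))))) (vnil Nat)) (vcons (Vec Nat (succ zero)) zero (vcons Nat zero (succ (succ (succ zero))) (vnil Nat)) (vnil (Vec Nat (succ zero)))))
type:
  Vec (Vec Nat (succ zero)) (succ (succ (succ zero)))


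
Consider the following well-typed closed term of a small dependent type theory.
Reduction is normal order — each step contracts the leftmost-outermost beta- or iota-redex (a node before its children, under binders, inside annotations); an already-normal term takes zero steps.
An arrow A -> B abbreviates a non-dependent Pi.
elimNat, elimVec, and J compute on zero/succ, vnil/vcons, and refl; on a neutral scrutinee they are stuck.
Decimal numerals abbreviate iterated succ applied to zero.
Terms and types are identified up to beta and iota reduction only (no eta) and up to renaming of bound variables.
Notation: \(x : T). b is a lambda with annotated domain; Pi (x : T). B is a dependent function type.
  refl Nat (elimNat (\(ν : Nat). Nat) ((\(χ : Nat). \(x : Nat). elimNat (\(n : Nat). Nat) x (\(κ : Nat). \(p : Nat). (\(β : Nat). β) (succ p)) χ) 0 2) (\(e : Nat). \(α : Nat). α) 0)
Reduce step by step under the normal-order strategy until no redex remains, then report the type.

normal-order reduction sequence:
  refl Nat (elimNat (\(ν : Nat). Nat) ((\(χ : Nat). \(x : Nat). elimNat (\(n : Nat). Nat) x (\(κ : Nat). \(p : Nat). (\(β : Nat). β) (succ p)) χ) 0 2) (\(e : Nat). \(α : Nat). α) 0)
  ~> refl Nat ((\(ν : Nat). \(χ : Nat). elimNat (\(x : Nat). Nat) χ (\(n : Nat). \(κ : Nat). (\(p : Nat). p) (succ κ)) ν) 0 2)
  ~> refl Nat ((\(ν : Nat). elimNat (\(χ : Nat). Nat) ν (\(x : Nat). \(n : Nat). (\(κ : Nat). κ) (succ n)) 0) 2)
  ~> refl Nat (elimNat (\(ν : Nat). Nat) 2 (\(χ : Nat). \(x : Nat). (\(n : Nat). n) (succ x)) 0)
  ~> refl Nat 2
type:
  Eq Nat 2 2


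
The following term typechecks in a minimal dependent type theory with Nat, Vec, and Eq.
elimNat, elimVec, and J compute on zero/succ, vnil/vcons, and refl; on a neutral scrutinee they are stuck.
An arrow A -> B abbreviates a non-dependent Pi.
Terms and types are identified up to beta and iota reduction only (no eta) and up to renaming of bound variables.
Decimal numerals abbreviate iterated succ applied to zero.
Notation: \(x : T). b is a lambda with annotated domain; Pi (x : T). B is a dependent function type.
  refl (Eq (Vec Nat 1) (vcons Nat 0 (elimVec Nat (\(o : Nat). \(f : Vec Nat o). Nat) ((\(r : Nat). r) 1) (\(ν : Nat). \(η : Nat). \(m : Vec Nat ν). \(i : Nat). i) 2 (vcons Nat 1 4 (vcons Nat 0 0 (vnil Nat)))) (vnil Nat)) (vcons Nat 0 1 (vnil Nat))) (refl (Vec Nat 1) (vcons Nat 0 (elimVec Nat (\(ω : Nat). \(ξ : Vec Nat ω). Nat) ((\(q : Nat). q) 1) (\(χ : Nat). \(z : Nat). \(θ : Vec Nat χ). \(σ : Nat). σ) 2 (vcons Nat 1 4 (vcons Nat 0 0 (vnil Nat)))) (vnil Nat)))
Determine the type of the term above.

type:
  Eq (Eq (Vec Nat 1) (vcons Nat 0 1 (vnil Nat)) (vcons Nat 0 1 (vnil Nat))) (refl (Vec Nat 1) (vcons Nat 0 1 (vnil Nat))) (refl (Vec Nat 1) (vcons Nat 0 1 (vnil Nat)))


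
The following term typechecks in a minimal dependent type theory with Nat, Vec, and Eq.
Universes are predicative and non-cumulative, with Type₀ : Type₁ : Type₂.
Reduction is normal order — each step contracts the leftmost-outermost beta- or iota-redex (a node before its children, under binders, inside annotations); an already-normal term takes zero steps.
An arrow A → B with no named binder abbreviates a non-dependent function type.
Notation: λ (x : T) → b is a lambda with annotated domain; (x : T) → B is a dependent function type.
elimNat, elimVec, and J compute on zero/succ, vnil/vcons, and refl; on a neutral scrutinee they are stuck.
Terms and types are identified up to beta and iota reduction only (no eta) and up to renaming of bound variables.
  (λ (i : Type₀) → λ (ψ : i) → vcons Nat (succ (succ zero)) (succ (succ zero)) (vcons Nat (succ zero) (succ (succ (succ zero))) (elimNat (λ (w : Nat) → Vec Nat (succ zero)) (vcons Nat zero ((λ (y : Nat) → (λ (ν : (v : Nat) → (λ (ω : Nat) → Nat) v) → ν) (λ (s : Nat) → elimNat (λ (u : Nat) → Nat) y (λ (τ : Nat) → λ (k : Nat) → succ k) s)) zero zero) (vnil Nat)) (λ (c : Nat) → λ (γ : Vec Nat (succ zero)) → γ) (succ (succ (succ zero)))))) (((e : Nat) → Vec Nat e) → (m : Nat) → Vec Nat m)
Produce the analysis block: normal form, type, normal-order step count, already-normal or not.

normal form:
  λ (i : ((ψ : Nat) → Vec Nat ψ) → (w : Nat) → Vec Nat w) → vcons Nat (succ (succ zero)) (succ (succ zero)) (vcons Nat (succ zero) (succ (succ (succ zero))) (vcons Nat zero zero (vnil Nat)))
inferred type:
  (((i : Nat) → Vec Nat i) → (ψ : Nat) → Vec Nat ψ) → Vec Nat (succ (succ (succ zero)))
steps to reach normal form (normal order): 15
already normal: no
first contracted redex: a beta-redex


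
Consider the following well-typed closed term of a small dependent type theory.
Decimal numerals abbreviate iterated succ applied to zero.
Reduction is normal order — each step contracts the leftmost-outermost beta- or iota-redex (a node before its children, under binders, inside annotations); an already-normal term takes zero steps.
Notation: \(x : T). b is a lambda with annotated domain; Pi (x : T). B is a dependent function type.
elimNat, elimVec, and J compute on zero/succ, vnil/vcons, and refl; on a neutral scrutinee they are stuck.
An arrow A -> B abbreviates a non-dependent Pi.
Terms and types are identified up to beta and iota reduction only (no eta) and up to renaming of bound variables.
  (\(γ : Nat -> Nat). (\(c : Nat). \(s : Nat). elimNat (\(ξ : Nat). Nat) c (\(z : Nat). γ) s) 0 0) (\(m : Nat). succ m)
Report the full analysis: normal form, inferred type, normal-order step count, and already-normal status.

normal form:
  0
the term's type:
  Nat
reduction steps (normal order): 4
started in normal form: no
first redex: a beta-redex


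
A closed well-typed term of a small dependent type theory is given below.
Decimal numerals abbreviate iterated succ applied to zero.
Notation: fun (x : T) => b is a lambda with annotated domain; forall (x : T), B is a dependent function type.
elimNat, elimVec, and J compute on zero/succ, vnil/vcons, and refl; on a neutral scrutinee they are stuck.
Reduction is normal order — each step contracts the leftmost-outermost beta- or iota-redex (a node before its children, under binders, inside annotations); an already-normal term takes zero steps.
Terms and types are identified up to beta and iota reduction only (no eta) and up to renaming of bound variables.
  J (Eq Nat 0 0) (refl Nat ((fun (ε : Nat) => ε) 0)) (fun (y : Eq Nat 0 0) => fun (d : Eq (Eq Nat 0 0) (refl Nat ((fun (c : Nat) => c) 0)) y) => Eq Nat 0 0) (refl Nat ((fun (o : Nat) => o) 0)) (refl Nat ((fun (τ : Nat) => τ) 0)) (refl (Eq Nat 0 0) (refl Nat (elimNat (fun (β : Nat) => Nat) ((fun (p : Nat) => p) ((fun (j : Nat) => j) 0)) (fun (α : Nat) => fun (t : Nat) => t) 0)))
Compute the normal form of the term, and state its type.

normal form:
  refl Nat 0
type:
  Eq Nat 0 0
observation: the leftmost-outermost redex is a J iota-redex, and normalization takes 2 steps.


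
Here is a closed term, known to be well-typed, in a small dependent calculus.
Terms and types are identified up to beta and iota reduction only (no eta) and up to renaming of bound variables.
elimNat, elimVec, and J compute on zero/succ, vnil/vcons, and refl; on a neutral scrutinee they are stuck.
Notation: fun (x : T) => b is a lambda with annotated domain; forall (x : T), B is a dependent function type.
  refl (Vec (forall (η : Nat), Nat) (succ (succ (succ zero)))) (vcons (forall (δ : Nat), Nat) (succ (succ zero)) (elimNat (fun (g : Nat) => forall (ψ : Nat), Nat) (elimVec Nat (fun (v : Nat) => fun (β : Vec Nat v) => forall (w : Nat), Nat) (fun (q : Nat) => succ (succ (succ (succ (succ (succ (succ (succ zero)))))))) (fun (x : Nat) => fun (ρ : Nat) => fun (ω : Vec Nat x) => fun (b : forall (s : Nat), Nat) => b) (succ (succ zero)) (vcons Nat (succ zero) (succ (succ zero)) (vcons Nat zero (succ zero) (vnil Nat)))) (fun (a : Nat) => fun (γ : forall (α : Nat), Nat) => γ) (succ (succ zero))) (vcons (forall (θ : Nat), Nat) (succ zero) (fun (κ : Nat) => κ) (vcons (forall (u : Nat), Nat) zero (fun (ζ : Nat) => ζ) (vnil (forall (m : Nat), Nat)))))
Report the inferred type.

the term's type:
  Eq (Vec (forall (η : Nat), Nat) (succ (succ (succ zero)))) (vcons (forall (δ : Nat), Nat) (succ (succ zero)) (fun (g : Nat) => succ (succ (succ (succ (succ (succ (succ (succ zero)))))))) (vcons (forall (ψ : Nat), Nat) (succ zero) (fun (v : Nat) => v) (vcons (forall (β : Nat), Nat) zero (fun (w : Nat) => w) (vnil (forall (q : Nat), Nat))))) (vcons (forall (x : Nat), Nat) (succ (succ zero)) (fun (ρ : Nat) => succ (succ (succ (succ (succ (succ (succ (succ zero)))))))) (vcons (forall (ω : Nat), Nat) (succ zero) (fun (b : Nat) => b) (vcons (forall (s : Nat), Nat) zero (fun (a : Nat) => a) (vnil (forall (γ : Nat), Nat)))))


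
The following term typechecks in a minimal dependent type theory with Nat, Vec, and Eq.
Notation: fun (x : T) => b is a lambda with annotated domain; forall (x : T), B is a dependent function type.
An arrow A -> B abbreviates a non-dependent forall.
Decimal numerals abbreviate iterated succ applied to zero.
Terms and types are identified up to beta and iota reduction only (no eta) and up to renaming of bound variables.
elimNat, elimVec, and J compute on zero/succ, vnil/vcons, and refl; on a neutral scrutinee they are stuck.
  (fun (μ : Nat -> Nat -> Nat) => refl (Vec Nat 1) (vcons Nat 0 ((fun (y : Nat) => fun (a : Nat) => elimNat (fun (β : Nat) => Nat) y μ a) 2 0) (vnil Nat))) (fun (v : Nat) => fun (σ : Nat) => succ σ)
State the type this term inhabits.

type:
  Eq (Vec Nat 1) (vcons Nat 0 2 (vnil Nat)) (vcons Nat 0 2 (vnil Nat))


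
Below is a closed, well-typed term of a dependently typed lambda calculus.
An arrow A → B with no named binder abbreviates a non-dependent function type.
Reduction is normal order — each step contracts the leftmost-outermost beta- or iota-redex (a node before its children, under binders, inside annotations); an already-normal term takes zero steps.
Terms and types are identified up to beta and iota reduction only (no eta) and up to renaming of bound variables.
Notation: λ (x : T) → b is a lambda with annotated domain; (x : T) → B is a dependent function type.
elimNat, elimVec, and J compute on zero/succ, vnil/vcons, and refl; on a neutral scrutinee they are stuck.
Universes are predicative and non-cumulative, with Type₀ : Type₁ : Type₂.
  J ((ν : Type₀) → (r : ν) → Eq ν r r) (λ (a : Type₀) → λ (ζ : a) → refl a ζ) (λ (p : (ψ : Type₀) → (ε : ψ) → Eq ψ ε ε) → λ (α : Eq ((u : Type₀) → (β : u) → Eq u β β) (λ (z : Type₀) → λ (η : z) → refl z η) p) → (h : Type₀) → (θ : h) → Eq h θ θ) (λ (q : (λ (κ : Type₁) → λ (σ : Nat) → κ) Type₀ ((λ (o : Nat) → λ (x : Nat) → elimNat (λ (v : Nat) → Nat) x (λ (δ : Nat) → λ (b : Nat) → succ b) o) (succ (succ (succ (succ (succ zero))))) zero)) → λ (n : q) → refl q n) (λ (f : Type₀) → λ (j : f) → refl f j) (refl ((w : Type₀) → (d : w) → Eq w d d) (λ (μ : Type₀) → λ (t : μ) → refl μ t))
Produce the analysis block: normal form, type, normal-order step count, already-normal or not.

resulting normal form:
  λ (ν : Type₀) → λ (r : ν) → refl ν r
inferred type:
  (ν : Type₀) → (r : ν) → Eq ν r r
normal-order step count: 3
term was already normal: no
first contracted redex: a J iota-redex


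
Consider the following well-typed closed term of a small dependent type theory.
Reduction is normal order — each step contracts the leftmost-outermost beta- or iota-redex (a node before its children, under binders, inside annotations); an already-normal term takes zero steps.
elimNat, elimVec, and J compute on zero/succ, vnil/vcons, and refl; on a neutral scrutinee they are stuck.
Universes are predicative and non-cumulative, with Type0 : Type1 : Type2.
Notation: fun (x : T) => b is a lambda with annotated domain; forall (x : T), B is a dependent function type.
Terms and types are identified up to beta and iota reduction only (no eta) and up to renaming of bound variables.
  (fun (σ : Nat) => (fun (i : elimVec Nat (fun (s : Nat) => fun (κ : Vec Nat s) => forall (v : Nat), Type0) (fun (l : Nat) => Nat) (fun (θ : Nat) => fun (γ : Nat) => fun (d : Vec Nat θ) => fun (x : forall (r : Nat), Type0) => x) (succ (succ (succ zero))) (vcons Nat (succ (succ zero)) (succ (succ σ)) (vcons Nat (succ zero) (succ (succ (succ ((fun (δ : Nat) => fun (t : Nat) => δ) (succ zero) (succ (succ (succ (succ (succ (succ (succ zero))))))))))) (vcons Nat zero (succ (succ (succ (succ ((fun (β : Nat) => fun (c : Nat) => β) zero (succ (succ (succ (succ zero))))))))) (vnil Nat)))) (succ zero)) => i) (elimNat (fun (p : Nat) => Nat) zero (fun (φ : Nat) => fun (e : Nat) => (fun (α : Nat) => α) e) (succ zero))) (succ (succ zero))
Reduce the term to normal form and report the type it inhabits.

resulting normal form:
  zero
inferred type:
  Nat


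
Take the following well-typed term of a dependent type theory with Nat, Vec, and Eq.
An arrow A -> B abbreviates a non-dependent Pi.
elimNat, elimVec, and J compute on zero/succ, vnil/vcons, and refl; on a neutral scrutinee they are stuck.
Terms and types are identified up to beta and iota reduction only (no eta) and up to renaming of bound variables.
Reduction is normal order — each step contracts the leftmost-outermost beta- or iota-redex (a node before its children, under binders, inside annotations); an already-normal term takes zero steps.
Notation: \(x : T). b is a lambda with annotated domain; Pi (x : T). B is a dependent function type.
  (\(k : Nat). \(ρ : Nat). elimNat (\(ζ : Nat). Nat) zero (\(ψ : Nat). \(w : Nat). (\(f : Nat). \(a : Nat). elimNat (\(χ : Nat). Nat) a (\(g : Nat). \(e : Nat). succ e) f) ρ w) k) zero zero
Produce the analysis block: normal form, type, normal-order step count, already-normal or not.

normal form:
  zero
inferred type:
  Nat
steps to reach normal form (normal order): 3
started in normal form: no
first redex: a beta-redex


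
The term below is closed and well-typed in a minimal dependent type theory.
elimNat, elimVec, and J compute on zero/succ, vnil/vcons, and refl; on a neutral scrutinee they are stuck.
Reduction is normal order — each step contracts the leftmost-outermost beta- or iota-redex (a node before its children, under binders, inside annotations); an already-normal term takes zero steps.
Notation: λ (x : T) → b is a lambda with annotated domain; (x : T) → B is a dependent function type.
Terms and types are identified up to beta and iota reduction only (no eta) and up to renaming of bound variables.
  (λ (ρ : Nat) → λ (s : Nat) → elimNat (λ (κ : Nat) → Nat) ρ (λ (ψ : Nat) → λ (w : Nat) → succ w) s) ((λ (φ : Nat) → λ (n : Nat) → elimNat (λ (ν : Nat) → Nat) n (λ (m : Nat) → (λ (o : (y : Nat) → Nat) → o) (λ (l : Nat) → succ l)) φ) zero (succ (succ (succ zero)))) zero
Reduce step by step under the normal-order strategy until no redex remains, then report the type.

reduction (normal order):
  (λ (ρ : Nat) → λ (s : Nat) → elimNat (λ (κ : Nat) → Nat) ρ (λ (ψ : Nat) → λ (w : Nat) → succ w) s) ((λ (φ : Nat) → λ (n : Nat) → elimNat (λ (ν : Nat) → Nat) n (λ (m : Nat) → (λ (o : (y : Nat) → Nat) → o) (λ (l : Nat) → succ l)) φ) zero (succ (succ (succ zero)))) zero
  ~> (λ (ρ : Nat) → elimNat (λ (s : Nat) → Nat) ((λ (κ : Nat) → λ (ψ : Nat) → elimNat (λ (w : Nat) → Nat) ψ (λ (φ : Nat) → (λ (n : (ν : Nat) → Nat) → n) (λ (m : Nat) → succ m)) κ) zero (succ (succ (succ zero)))) (λ (o : Nat) → λ (y : Nat) → succ y) ρ) zero
  ~> elimNat (λ (ρ : Nat) → Nat) ((λ (s : Nat) → λ (κ : Nat) → elimNat (λ (ψ : Nat) → Nat) κ (λ (w : Nat) → (λ (φ : (n : Nat) → Nat) → φ) (λ (ν : Nat) → succ ν)) s) zero (succ (succ (succ zero)))) (λ (m : Nat) → λ (o : Nat) → succ o) zero
  ~> (λ (ρ : Nat) → λ (s : Nat) → elimNat (λ (κ : Nat) → Nat) s (λ (ψ : Nat) → (λ (w : (φ : Nat) → Nat) → w) (λ (n : Nat) → succ n)) ρ) zero (succ (succ (succ zero)))
  ~> (λ (ρ : Nat) → elimNat (λ (s : Nat) → Nat) ρ (λ (κ : Nat) → (λ (ψ : (w : Nat) → Nat) → ψ) (λ (φ : Nat) → succ φ)) zero) (succ (succ (succ zero)))
  ~> elimNat (λ (ρ : Nat) → Nat) (succ (succ (succ zero))) (λ (s : Nat) → (λ (κ : (ψ : Nat) → Nat) → κ) (λ (w : Nat) → succ w)) zero
  ~> succ (succ (succ zero))
inferred type:
  Nat


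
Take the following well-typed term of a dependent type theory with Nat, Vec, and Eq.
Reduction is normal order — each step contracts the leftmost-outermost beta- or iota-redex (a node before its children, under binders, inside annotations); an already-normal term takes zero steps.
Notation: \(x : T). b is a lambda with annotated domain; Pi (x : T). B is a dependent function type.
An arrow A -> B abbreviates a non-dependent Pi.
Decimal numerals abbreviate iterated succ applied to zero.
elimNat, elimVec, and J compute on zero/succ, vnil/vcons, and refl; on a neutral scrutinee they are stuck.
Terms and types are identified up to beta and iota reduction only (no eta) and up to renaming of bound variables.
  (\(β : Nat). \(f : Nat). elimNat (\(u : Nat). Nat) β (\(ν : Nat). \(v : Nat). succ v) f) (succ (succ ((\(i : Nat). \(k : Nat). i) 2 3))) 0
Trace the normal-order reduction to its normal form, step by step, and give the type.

normal-order reduction sequence:
  (\(β : Nat). \(f : Nat). elimNat (\(u : Nat). Nat) β (\(ν : Nat). \(v : Nat). succ v) f) (succ (succ ((\(i : Nat). \(k : Nat). i) 2 3))) 0
  ~> (\(β : Nat). elimNat (\(f : Nat). Nat) (succ (succ ((\(u : Nat). \(ν : Nat). u) 2 3))) (\(v : Nat). \(i : Nat). succ i) β) 0
  ~> elimNat (\(β : Nat). Nat) (succ (succ ((\(f : Nat). \(u : Nat). f) 2 3))) (\(ν : Nat). \(v : Nat). succ v) 0
  ~> succ (succ ((\(β : Nat). \(f : Nat). β) 2 3))
  ~> succ (succ ((\(β : Nat). 2) 3))
  ~> 4
inferred type:
  Nat


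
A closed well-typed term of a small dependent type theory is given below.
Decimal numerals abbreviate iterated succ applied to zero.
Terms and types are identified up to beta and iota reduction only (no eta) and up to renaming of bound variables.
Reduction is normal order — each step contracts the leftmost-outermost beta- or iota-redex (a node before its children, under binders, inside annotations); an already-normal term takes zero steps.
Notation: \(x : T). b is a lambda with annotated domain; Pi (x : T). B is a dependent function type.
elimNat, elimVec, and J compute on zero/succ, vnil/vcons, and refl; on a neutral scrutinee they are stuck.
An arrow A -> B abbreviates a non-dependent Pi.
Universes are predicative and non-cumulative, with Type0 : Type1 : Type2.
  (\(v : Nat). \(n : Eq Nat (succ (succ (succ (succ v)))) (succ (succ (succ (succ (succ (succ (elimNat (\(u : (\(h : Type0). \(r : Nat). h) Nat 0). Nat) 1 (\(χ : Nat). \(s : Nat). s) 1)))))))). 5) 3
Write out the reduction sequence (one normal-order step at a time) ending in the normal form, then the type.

normal-order reduction:
  (\(v : Nat). \(n : Eq Nat (succ (succ (succ (succ v)))) (succ (succ (succ (succ (succ (succ (elimNat (\(u : (\(h : Type0). \(r : Nat). h) Nat 0). Nat) 1 (\(χ : Nat). \(s : Nat). s) 1)))))))). 5) 3
  ~> \(v : Eq Nat 7 (succ (succ (succ (succ (succ (succ (elimNat (\(n : (\(u : Type0). \(h : Nat). u) Nat 0). Nat) 1 (\(r : Nat). \(χ : Nat). χ) 1)))))))). 5
  ~> \(v : Eq Nat 7 (succ (succ (succ (succ (succ (succ ((\(n : Nat). \(u : Nat). u) 0 (elimNat (\(h : (\(r : Type0). \(χ : Nat). r) Nat 0). Nat) 1 (\(s : Nat). \(c : Nat). c) 0))))))))). 5
  ~> \(v : Eq Nat 7 (succ (succ (succ (succ (succ (succ ((\(n : Nat). n) (elimNat (\(u : (\(h : Type0). \(r : Nat). h) Nat 0). Nat) 1 (\(χ : Nat). \(s : Nat). s) 0))))))))). 5
  ~> \(v : Eq Nat 7 (succ (succ (succ (succ (succ (succ (elimNat (\(n : (\(u : Type0). \(h : Nat). u) Nat 0). Nat) 1 (\(r : Nat). \(χ : Nat). χ) 0)))))))). 5
  ~> \(v : Eq Nat 7 7). 5
inferred type:
  Eq Nat 7 7 -> Nat


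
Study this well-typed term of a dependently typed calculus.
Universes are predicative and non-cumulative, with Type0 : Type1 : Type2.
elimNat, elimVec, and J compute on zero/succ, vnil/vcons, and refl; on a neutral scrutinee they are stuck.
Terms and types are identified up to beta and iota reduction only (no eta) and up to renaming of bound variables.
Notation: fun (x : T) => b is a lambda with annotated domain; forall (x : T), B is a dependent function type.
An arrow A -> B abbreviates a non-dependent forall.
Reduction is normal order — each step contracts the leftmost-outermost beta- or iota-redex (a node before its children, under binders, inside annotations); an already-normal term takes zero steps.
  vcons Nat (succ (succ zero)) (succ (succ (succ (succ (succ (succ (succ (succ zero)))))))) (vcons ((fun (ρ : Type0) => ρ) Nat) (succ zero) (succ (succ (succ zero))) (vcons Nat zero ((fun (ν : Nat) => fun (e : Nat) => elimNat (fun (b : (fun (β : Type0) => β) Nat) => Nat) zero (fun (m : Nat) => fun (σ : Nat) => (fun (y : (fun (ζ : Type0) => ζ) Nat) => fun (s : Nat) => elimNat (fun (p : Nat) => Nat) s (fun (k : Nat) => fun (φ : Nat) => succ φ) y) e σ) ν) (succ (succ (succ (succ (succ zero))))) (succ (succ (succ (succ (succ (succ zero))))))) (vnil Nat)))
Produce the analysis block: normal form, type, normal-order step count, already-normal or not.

normal form:
  vcons Nat (succ (succ zero)) (succ (succ (succ (succ (succ (succ (succ (succ zero)))))))) (vcons Nat (succ zero) (succ (succ (succ zero))) (vcons Nat zero (succ (succ (succ (succ (succ (succ (succ (succ (succ (succ (succ (succ (succ (succ (succ (succ (succ (succ (succ (succ (succ (succ (succ (succ (succ (succ (succ (succ (succ (succ zero)))))))))))))))))))))))))))))) (vnil Nat)))
type:
  Vec Nat (succ (succ (succ zero)))
steps to reach normal form (normal order): 124
already normal: no
first redex: a beta-redex


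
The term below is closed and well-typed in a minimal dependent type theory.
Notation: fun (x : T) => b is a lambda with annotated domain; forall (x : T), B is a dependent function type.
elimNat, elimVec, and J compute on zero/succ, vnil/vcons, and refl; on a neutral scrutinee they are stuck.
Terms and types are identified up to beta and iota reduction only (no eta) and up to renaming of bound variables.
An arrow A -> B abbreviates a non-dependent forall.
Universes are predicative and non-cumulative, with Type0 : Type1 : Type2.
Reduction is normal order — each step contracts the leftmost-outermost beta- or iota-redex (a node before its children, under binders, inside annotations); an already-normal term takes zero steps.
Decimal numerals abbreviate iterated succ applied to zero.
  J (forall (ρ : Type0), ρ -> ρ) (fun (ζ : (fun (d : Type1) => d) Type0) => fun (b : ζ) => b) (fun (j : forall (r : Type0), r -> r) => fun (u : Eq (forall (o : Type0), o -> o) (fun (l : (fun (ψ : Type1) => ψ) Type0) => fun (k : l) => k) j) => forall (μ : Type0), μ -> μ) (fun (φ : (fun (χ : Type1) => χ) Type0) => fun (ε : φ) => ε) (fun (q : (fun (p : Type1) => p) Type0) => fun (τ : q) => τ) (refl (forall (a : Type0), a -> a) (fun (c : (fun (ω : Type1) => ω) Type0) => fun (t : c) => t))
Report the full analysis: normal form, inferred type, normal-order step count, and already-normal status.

normal form:
  fun (ρ : Type0) => fun (ζ : ρ) => ζ
the term's type:
  forall (ρ : Type0), ρ -> ρ
steps to reach normal form (normal order): 2
started in normal form: no
first contracted redex: a J iota-redex


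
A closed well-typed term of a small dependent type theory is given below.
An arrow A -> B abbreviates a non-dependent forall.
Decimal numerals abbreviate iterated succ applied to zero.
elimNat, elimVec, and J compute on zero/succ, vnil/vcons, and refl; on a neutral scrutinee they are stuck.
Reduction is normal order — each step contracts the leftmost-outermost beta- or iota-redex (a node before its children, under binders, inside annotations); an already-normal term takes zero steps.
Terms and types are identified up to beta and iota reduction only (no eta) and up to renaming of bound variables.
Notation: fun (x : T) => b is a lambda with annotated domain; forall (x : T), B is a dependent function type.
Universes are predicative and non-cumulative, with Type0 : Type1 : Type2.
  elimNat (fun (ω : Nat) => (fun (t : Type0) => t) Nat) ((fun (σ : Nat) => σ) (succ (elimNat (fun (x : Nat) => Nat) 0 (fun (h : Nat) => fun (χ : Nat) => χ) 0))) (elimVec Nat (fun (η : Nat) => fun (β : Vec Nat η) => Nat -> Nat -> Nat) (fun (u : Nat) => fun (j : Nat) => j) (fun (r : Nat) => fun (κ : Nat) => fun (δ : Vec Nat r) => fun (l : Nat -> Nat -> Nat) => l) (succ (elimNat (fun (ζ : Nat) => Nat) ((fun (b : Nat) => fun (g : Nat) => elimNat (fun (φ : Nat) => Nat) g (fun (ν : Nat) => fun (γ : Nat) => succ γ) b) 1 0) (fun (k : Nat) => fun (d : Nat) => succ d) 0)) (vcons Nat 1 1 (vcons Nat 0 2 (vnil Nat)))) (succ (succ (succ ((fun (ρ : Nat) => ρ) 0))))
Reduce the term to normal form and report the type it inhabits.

normal form:
  1
type:
  Nat
observation: the term reaches its normal form after 58 normal-order steps.


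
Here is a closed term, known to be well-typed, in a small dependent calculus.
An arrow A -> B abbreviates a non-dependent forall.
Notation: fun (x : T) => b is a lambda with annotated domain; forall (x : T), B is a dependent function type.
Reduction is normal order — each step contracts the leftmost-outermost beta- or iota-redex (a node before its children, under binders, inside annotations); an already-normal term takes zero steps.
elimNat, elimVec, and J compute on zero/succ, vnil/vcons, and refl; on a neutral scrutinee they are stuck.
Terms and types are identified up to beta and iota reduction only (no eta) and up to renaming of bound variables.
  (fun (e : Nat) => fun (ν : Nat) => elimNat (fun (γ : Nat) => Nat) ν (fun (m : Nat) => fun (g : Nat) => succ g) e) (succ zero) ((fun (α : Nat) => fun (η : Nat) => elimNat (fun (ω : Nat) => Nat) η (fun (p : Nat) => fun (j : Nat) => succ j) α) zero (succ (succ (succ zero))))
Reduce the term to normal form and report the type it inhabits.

resulting normal form:
  succ (succ (succ (succ zero)))
the term's type:
  Nat


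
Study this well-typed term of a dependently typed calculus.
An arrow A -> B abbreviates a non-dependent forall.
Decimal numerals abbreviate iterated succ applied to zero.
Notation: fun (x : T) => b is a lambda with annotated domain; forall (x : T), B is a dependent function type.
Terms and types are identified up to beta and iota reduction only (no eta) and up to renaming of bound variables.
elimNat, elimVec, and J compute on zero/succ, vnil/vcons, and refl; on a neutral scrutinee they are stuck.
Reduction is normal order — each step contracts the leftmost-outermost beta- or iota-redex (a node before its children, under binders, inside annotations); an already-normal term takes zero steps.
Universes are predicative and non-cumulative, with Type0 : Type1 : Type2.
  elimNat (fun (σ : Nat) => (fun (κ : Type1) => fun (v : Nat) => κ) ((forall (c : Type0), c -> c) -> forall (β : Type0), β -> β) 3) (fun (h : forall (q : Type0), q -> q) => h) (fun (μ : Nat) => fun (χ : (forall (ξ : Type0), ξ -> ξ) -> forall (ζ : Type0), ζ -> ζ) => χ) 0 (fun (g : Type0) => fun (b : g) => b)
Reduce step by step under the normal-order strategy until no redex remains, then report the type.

reduction (normal order):
  elimNat (fun (σ : Nat) => (fun (κ : Type1) => fun (v : Nat) => κ) ((forall (c : Type0), c -> c) -> forall (β : Type0), β -> β) 3) (fun (h : forall (q : Type0), q -> q) => h) (fun (μ : Nat) => fun (χ : (forall (ξ : Type0), ξ -> ξ) -> forall (ζ : Type0), ζ -> ζ) => χ) 0 (fun (g : Type0) => fun (b : g) => b)
  ~> (fun (σ : forall (κ : Type0), κ -> κ) => σ) (fun (v : Type0) => fun (c : v) => c)
  ~> fun (σ : Type0) => fun (κ : σ) => κ
the term's type:
  forall (σ : Type0), σ -> σ
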